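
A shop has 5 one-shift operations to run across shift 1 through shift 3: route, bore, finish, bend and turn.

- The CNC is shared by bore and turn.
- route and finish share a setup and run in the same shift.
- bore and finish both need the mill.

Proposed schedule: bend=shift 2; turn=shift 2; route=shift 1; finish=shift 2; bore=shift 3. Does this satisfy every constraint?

The CNC is shared by bore and turn — holds.
bore and finish both need the mill — holds.
route and finish share a setup and run in the same shift — violated.

No. route and finish share a setup and run in the same shift is not satisfied.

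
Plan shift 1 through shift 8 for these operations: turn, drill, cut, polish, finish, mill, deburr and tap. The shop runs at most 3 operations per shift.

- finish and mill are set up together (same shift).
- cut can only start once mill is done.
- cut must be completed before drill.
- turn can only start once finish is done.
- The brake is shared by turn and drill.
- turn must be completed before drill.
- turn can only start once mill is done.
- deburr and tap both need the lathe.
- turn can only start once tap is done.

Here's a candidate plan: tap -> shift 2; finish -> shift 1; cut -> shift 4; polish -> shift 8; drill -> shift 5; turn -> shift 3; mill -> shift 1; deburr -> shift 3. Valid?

Yes

cut must be completed before drill — holds.
finish and mill are set up together (same shift) — holds.
The brake is shared by turn and drill — holds.
The shop runs at most 3 operations per shift — holds.
turn can only start once tap is done — holds.
turn can only start once mill is done — holds.
cut can only start once mill is done — holds.
deburr and tap both need the lathe — holds.
turn must be completed before drill — holds.
turn can only start once finish is done — holds.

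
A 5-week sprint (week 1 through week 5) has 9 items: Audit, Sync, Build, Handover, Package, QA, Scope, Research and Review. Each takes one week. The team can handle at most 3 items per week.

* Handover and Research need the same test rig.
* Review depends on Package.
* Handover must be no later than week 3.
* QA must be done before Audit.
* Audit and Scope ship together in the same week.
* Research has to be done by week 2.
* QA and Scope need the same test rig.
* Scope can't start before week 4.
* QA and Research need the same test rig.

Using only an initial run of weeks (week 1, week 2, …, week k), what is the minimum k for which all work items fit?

The precedence chain requires at least 2 distinct weeks.
With at most 3 per week and 9 work items, at least 3 weeks are needed.
Scope can't be placed before week 4, so the schedule must run through at least week 4.
4 works (last occupied week: week 4): for example Handover=week 2; Package=week 1; QA=week 2; Review=week 2; Scope=week 4; Sync=week 1; Audit=week 4; Build=week 3; Research=week 1.

4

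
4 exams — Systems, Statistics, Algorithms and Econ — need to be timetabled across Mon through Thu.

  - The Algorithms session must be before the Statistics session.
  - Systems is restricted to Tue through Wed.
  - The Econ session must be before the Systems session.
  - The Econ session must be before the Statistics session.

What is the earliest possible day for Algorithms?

Downstream work caps Algorithms at Wed.
Algorithms at Mon is achievable: Algorithms -> Mon, Statistics -> Tue, Systems -> Tue, Econ -> Mon.

Mon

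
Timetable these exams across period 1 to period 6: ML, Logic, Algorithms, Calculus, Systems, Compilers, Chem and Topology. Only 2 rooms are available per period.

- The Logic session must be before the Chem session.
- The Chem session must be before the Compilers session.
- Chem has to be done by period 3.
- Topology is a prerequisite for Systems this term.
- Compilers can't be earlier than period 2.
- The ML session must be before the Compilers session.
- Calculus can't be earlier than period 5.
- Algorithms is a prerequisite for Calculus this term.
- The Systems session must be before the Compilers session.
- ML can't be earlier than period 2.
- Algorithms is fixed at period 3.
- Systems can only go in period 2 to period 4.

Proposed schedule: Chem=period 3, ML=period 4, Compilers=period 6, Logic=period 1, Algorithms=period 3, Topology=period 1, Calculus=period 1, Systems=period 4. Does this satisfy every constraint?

Invalid. Calculus can't be earlier than period 5.

The Logic session must be before the Chem session — holds.
Algorithms is a prerequisite for Calculus this term — violated.
Calculus can't be earlier than period 5 — violated.
The ML session must be before the Compilers session — holds.
Compilers can't be earlier than period 2 — holds.
Systems can only go in period 2 to period 4 — holds.
Algorithms is fixed at period 3 — holds.
Chem has to be done by period 3 — holds.
ML can't be earlier than period 2 — holds.
Only 2 rooms are available per period — violated.
The Systems session must be before the Compilers session — holds.
The Chem session must be before the Compilers session — holds.
Topology is a prerequisite for Systems this term — holds.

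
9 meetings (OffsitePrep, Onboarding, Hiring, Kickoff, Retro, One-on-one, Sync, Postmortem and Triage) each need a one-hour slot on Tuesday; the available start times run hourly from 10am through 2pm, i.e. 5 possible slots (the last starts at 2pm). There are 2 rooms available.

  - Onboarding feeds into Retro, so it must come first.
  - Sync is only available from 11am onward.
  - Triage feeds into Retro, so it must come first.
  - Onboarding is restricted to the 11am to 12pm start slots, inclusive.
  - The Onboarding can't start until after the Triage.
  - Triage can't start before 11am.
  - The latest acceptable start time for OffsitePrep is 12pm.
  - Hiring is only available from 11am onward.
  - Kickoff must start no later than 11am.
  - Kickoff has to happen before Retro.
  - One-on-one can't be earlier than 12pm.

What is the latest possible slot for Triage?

11am

Triage is available from 11am; downstream work caps Triage at 11am.
Triage at 11am is achievable: Postmortem -> 2pm; OffsitePrep -> 10am; Retro -> 1pm; Hiring -> 11am; Triage -> 11am; Onboarding -> 12pm; Kickoff -> 10am; One-on-one -> 12pm; Sync -> 1pm.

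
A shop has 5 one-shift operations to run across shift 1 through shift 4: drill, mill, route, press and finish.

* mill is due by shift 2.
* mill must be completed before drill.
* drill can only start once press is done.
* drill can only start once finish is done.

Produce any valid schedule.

mill=shift 1; drill=shift 2; press=shift 1; finish=shift 1; route=shift 1

Checking: finish(shift 1) before drill(shift 2); mill(shift 1) before drill(shift 2); press(shift 1) before drill(shift 2); mill=shift 1 in [shift 1,shift 2].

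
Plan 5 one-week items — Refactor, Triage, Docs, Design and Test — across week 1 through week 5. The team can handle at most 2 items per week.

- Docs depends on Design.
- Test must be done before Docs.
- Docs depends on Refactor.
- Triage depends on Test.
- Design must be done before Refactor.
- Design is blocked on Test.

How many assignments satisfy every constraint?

Splitting on Refactor: it can be week 3 (8), week 4 (11). Listing each branch's schedules as (Triage, Docs, Design, Test) by week number:
Refactor=week 3: (2,4,2,1) (2,5,2,1) (3,4,2,1) (3,5,2,1) (4,4,2,1) (4,5,2,1) (5,4,2,1) (5,5,2,1) — 8.
Refactor=week 4: (2,5,2,1) (2,5,3,1) (3,5,2,1) (3,5,3,1) (3,5,3,2) (4,5,2,1) (4,5,3,1) (4,5,3,2) (5,5,2,1) (5,5,3,1) (5,5,3,2) — 11.
Summing: 8 + 11 = 19.

19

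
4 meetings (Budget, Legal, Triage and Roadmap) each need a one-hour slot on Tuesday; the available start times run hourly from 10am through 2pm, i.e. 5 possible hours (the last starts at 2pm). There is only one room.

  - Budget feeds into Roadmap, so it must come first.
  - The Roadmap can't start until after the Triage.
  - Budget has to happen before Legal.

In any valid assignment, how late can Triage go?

Downstream work caps Triage at 1pm.
Triage at 1pm is achievable: Roadmap in 2pm, Legal in 11am, Budget in 10am, Triage in 1pm.

1pm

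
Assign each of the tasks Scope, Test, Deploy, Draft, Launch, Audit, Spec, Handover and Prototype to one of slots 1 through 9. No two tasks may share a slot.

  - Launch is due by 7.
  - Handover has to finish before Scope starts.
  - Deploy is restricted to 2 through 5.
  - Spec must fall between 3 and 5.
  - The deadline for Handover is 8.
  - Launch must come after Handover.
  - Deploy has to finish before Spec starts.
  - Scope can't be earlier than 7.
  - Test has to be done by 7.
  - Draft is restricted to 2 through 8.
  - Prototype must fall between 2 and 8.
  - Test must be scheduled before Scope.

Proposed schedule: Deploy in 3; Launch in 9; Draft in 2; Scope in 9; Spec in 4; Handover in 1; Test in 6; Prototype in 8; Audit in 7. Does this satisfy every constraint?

Test has to be done by 7 — holds.
Launch is due by 7 — violated.
Scope can't be earlier than 7 — holds.
Test must be scheduled before Scope — holds.
The deadline for Handover is 8 — holds.
Handover has to finish before Scope starts — holds.
Launch must come after Handover — holds.
Spec must fall between 3 and 5 — holds.
Deploy is restricted to 2 through 5 — holds.
Prototype must fall between 2 and 8 — holds.
Draft is restricted to 2 through 8 — holds.
Deploy has to finish before Spec starts — holds.
No two tasks may share a slot — violated.

Invalid. No two tasks may share a slot.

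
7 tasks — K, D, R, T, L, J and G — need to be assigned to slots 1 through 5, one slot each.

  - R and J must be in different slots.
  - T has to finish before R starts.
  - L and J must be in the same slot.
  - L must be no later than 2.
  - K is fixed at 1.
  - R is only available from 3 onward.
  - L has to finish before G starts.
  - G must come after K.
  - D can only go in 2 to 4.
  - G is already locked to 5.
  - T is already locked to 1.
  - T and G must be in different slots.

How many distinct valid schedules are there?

Splitting on D: it can be 2 (6), 3 (6), 4 (6). Listing each branch's schedules as (K, R, T, L, J, G):
D=2: (1,3,1,1,1,5) (1,3,1,2,2,5) (1,4,1,1,1,5) (1,4,1,2,2,5) (1,5,1,1,1,5) (1,5,1,2,2,5) — 6.
D=3: (1,3,1,1,1,5) (1,3,1,2,2,5) (1,4,1,1,1,5) (1,4,1,2,2,5) (1,5,1,1,1,5) (1,5,1,2,2,5) — 6.
D=4: (1,3,1,1,1,5) (1,3,1,2,2,5) (1,4,1,1,1,5) (1,4,1,2,2,5) (1,5,1,1,1,5) (1,5,1,2,2,5) — 6.
Summing: 6 + 6 + 6 = 18.

18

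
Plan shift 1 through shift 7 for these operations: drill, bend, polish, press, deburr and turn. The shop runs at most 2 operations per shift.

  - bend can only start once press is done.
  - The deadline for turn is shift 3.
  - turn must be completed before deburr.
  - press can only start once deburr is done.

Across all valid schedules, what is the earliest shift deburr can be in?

shift 2

Precedence pushes deburr to at least shift 2; downstream work caps deburr at shift 5.
deburr at shift 2 is achievable: turn=shift 1; bend=shift 4; polish=shift 2; drill=shift 1; deburr=shift 2; press=shift 3.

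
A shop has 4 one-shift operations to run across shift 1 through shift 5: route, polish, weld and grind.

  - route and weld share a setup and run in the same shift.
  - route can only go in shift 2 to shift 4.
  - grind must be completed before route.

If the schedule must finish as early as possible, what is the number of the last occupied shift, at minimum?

The precedence chain requires at least 2 distinct shifts.
2 works (last occupied shift: shift 2): for example grind in shift 1; route in shift 2; polish in shift 1; weld in shift 2.

shift 2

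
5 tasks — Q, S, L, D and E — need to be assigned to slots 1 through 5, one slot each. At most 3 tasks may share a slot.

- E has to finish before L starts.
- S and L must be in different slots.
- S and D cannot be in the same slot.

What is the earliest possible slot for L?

2

Precedence pushes L to at least 2.
L at 2 is achievable: D -> 2; L -> 2; E -> 1; S -> 1; Q -> 1.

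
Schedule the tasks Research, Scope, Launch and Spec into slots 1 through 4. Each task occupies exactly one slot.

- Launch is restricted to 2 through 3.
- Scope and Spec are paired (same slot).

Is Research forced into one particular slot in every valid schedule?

No

Research can be 1 (e.g. Research in 1, Spec in 1, Launch in 2, Scope in 1) or 2 (e.g. Research=2; Spec=1; Scope=1; Launch=2).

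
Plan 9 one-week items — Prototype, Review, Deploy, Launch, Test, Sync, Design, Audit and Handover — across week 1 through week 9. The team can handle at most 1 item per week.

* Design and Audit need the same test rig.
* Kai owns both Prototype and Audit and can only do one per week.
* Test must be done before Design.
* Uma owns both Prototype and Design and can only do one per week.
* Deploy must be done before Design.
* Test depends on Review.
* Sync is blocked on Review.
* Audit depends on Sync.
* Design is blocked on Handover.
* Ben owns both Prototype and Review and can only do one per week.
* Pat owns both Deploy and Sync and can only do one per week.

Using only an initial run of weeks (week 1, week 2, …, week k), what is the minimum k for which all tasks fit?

The precedence chain requires at least 3 distinct weeks.
With at most 1 per week and 9 tasks, at least 9 weeks are needed.
9 works (last occupied week: week 9): for example Deploy=week 3, Audit=week 7, Launch=week 9, Test=week 2, Review=week 1, Sync=week 6, Handover=week 4, Prototype=week 8, Design=week 5.

9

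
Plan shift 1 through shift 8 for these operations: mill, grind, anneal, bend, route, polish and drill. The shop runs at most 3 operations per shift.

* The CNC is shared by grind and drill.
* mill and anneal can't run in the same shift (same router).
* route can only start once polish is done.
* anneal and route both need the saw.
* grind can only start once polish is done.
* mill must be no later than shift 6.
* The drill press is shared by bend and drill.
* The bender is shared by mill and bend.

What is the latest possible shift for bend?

bend at shift 8 is achievable: polish in shift 1; bend in shift 8; mill in shift 1; drill in shift 1; route in shift 2; anneal in shift 3; grind in shift 2.

shift 8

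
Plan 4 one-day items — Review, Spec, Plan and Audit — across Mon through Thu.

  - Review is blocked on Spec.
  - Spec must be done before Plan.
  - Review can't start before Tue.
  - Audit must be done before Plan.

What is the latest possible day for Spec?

Wed

Downstream work caps Spec at Wed.
Spec at Wed is achievable: Audit=Mon; Spec=Wed; Review=Thu; Plan=Thu.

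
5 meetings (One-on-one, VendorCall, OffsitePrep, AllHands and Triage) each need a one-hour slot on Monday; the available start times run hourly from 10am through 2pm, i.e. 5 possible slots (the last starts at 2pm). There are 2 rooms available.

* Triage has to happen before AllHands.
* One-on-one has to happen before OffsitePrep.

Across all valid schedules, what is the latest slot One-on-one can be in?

1pm

Downstream work caps One-on-one at 1pm.
One-on-one at 1pm is achievable: VendorCall -> 10am, Triage -> 10am, One-on-one -> 1pm, OffsitePrep -> 2pm, AllHands -> 11am.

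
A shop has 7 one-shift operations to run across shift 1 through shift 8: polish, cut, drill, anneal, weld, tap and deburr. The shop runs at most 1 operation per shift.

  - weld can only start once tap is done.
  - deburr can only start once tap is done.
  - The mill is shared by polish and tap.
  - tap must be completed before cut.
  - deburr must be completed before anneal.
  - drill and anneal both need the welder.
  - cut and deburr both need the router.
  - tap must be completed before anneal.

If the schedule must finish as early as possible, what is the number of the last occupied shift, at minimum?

7

The precedence chain requires at least 3 distinct shifts.
With at most 1 per shift and 7 operations, at least 7 shifts are needed.
7 works (last occupied shift: shift 7): for example anneal -> shift 3; tap -> shift 1; polish -> shift 6; weld -> shift 5; cut -> shift 4; deburr -> shift 2; drill -> shift 7.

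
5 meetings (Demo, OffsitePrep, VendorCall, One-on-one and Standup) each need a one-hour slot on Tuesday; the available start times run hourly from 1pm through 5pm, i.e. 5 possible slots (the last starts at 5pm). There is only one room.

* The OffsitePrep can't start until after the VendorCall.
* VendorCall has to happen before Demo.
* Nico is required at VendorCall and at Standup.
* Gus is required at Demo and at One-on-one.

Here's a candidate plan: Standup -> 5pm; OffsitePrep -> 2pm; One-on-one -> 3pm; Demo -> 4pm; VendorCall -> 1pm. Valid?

There is only one room — holds.
The OffsitePrep can't start until after the VendorCall — holds.
Nico is required at VendorCall and at Standup — holds.
VendorCall has to happen before Demo — holds.
Gus is required at Demo and at One-on-one — holds.

Valid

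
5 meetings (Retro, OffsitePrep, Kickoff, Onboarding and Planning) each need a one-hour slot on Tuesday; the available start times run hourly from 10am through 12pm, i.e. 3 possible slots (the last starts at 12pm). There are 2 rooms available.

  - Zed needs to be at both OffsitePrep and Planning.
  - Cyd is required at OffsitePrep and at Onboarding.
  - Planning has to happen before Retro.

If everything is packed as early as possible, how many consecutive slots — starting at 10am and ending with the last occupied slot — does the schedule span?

The precedence chain requires at least 2 distinct slots.
With at most 2 per slot and 5 meetings, at least 3 slots are needed.
3 works (last occupied slot: 12pm): for example Planning=10am, Onboarding=12pm, OffsitePrep=11am, Retro=11am, Kickoff=10am.

3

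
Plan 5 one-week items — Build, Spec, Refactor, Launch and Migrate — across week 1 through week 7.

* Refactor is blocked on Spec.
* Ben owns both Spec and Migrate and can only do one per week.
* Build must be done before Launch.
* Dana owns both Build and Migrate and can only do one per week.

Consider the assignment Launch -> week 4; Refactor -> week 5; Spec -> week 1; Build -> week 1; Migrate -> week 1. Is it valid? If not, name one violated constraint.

Ben owns both Spec and Migrate and can only do one per week — violated.
Dana owns both Build and Migrate and can only do one per week — violated.
Build must be done before Launch — holds.
Refactor is blocked on Spec — holds.

No — it violates: Dana owns both Build and Migrate and can only do one per week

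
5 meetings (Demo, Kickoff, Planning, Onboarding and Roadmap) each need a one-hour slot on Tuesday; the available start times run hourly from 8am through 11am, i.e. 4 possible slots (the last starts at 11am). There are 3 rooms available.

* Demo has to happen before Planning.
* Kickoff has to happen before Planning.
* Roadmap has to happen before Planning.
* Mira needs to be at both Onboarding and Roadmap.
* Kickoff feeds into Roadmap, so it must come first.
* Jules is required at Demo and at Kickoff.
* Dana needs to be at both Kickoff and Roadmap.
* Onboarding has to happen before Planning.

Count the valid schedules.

13

Splitting on Demo: it can be 8am (2), 9am (5), 10am (6). Listing each branch's schedules as (Kickoff, Planning, Onboarding, Roadmap):
Demo=8am: (9am,11am,8am,10am) (9am,11am,9am,10am) — 2.
Demo=9am: (8am,10am,8am,9am) (8am,11am,8am,9am) (8am,11am,8am,10am) (8am,11am,9am,10am) (8am,11am,10am,9am) — 5.
Demo=10am: (8am,11am,8am,9am) (8am,11am,8am,10am) (8am,11am,9am,10am) (8am,11am,10am,9am) (9am,11am,8am,10am) (9am,11am,9am,10am) — 6.
Summing: 2 + 5 + 6 = 13.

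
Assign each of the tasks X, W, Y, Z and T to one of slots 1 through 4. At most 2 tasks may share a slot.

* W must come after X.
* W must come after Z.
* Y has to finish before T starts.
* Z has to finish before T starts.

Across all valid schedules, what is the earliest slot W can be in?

Precedence pushes W to at least 2.
W at 2 is achievable: Y in 2; T in 3; W in 2; Z in 1; X in 1.

2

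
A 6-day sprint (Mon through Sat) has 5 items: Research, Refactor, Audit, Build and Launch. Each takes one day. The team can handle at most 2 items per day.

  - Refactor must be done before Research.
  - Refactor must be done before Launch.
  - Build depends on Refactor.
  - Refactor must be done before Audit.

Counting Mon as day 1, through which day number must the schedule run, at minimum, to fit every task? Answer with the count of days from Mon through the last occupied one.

3

The precedence chain requires at least 2 distinct days.
With at most 2 per day and 5 tasks, at least 3 days are needed.
3 works (last occupied day: Wed): for example Launch -> Wed; Refactor -> Mon; Research -> Tue; Audit -> Tue; Build -> Wed.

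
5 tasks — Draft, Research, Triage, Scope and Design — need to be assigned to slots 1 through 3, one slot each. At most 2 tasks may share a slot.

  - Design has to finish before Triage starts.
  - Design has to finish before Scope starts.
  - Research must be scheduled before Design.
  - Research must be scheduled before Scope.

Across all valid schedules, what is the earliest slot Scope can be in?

Precedence pushes Scope to at least 3.
Scope at 3 is achievable: Scope=3; Draft=1; Design=2; Triage=3; Research=1.

3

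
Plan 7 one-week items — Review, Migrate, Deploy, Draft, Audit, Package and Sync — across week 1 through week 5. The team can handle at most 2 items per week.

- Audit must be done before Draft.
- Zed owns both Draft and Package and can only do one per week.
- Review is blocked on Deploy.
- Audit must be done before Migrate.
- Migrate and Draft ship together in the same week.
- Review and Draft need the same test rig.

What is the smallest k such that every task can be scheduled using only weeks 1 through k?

The precedence chain requires at least 2 distinct weeks.
With at most 2 per week and 7 tasks, at least 4 weeks are needed.
4 works (last occupied week: week 4): for example Sync -> week 4, Deploy -> week 1, Review -> week 2, Package -> week 2, Migrate -> week 3, Draft -> week 3, Audit -> week 1.

4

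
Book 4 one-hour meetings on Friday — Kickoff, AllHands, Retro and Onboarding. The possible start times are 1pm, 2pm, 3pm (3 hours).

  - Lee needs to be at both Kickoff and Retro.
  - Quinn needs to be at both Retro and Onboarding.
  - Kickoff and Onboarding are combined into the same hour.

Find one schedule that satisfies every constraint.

Kickoff=1pm, Retro=2pm, AllHands=1pm, Onboarding=1pm

Checking: Kickoff(1pm) != Retro(2pm); Retro(2pm) != Onboarding(1pm); Kickoff = Onboarding = 1pm.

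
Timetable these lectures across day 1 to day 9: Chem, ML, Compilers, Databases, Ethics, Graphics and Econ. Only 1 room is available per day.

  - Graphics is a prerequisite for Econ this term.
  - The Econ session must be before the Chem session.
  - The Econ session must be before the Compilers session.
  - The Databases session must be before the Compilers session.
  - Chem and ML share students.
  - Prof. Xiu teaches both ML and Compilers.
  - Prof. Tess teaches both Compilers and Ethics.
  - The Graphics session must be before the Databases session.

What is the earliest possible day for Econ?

day 2

Precedence pushes Econ to at least day 2; downstream work caps Econ at day 8.
Econ at day 2 is achievable: ML=day 6; Chem=day 5; Databases=day 3; Econ=day 2; Ethics=day 7; Compilers=day 4; Graphics=day 1.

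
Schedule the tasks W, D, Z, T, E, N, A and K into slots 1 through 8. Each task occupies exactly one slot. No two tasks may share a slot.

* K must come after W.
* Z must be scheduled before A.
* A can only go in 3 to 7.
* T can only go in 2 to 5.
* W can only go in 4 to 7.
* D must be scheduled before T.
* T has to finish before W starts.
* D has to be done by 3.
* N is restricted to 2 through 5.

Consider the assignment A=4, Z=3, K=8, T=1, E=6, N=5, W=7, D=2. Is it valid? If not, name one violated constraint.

No — it violates: D must be scheduled before T

Z must be scheduled before A — holds.
W can only go in 4 to 7 — holds.
A can only go in 3 to 7 — holds.
D has to be done by 3 — holds.
N is restricted to 2 through 5 — holds.
D must be scheduled before T — violated.
T can only go in 2 to 5 — violated.
No two tasks may share a slot — holds.
T has to finish before W starts — holds.
K must come after W — holds.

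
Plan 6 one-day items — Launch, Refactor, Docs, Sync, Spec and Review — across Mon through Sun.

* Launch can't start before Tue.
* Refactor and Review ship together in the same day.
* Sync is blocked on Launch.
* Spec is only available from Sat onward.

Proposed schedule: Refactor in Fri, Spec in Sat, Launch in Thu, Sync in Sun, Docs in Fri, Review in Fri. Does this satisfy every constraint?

Yes, all constraints hold

Refactor and Review ship together in the same day — holds.
Sync is blocked on Launch — holds.
Spec is only available from Sat onward — holds.
Launch can't start before Tue — holds.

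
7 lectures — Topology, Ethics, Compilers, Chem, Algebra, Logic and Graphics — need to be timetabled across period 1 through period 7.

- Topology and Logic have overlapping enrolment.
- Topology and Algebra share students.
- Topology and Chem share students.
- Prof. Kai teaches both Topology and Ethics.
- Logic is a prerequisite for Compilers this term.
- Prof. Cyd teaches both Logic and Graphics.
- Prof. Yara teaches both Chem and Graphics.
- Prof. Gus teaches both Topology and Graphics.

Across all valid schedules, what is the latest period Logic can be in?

Downstream work caps Logic at period 6.
Logic at period 6 is achievable: Graphics=period 3; Chem=period 2; Algebra=period 2; Topology=period 1; Ethics=period 2; Logic=period 6; Compilers=period 7.

period 6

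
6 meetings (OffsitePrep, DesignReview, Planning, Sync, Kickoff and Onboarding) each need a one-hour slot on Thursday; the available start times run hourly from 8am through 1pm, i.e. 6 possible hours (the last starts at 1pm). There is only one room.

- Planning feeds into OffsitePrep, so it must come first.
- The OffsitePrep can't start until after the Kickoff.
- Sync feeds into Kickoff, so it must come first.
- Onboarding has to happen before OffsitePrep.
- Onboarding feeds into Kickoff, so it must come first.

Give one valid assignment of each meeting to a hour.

Kickoff -> 10am; DesignReview -> 1pm; Sync -> 9am; OffsitePrep -> 12pm; Onboarding -> 8am; Planning -> 11am

Checking: Kickoff(10am) before OffsitePrep(12pm); Planning(11am) before OffsitePrep(12pm); Onboarding(8am) before Kickoff(10am); Sync(9am) before Kickoff(10am); Onboarding(8am) before OffsitePrep(12pm); max 1 per hour (cap 1).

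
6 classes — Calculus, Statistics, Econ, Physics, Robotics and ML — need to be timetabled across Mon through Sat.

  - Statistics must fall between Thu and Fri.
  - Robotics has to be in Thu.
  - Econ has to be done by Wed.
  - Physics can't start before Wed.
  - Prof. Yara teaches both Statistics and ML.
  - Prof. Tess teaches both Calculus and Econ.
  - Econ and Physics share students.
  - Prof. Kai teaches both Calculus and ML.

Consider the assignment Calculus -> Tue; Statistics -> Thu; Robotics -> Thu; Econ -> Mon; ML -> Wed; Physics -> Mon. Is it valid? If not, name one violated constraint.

No. Econ and Physics share students is not satisfied.

Prof. Yara teaches both Statistics and ML — holds.
Physics can't start before Wed — violated.
Prof. Tess teaches both Calculus and Econ — holds.
Econ and Physics share students — violated.
Statistics must fall between Thu and Fri — holds.
Prof. Kai teaches both Calculus and ML — holds.
Econ has to be done by Wed — holds.
Robotics has to be in Thu — holds.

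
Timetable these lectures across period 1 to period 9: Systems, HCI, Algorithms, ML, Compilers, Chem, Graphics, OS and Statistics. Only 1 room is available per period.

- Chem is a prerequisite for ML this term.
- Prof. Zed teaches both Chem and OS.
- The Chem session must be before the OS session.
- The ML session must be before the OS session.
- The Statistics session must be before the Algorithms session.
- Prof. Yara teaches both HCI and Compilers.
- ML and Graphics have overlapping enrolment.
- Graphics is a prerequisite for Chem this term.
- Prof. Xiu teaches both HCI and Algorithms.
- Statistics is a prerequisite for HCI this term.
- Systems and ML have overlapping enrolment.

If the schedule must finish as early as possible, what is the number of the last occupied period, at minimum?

The precedence chain requires at least 4 distinct periods.
With at most 1 per period and 9 lectures, at least 9 periods are needed.
9 works (last occupied period: period 9): for example Systems=period 8; Algorithms=period 7; Chem=period 2; OS=period 4; HCI=period 6; Statistics=period 5; ML=period 3; Compilers=period 9; Graphics=period 1.

9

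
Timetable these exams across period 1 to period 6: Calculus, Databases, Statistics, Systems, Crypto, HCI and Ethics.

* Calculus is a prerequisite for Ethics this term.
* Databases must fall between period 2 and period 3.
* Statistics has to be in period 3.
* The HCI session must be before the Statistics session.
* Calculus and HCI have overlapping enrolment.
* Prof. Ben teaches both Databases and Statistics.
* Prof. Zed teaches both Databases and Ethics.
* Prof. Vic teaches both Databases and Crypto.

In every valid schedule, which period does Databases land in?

Databases's window is period 2–period 3.
Statistics is fixed at period 3, and Databases can't share a period with Statistics.
So Databases must be period 2.

period 2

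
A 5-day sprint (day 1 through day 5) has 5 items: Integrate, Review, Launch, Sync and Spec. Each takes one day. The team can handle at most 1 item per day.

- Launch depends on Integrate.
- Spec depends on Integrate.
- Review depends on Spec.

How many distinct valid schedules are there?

Splitting on Integrate: it can be day 1 (12), day 2 (3). Listing each branch's schedules as (Review, Launch, Sync, Spec) by day number:
Integrate=day 1: (3,4,5,2) (3,5,4,2) (4,2,5,3) (4,3,5,2) (4,5,2,3) (4,5,3,2) (5,2,3,4) (5,2,4,3) (5,3,2,4) (5,3,4,2) (5,4,2,3) (5,4,3,2) — 12.
Integrate=day 2: (4,5,1,3) (5,3,1,4) (5,4,1,3) — 3.
Summing: 12 + 3 = 15.

15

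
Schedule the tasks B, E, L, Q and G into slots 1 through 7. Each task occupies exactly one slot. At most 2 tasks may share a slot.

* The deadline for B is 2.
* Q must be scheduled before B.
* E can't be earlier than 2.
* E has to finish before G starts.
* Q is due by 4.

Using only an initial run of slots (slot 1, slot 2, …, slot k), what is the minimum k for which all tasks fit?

3 slots

The precedence chain requires at least 2 distinct slots.
With at most 2 per slot and 5 tasks, at least 3 slots are needed.
Propagating the time windows through the other constraints, G can't land before 3, so the schedule must run through at least slot 3.
3 works (last occupied slot: 3): for example E in 2, B in 2, L in 1, Q in 1, G in 3.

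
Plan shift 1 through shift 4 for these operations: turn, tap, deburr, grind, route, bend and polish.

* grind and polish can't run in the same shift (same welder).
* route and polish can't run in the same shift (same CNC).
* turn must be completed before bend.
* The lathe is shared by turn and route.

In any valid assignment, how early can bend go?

shift 2

Precedence pushes bend to at least shift 2.
bend at shift 2 is achievable: route=shift 2; deburr=shift 1; turn=shift 1; grind=shift 1; tap=shift 1; bend=shift 2; polish=shift 3.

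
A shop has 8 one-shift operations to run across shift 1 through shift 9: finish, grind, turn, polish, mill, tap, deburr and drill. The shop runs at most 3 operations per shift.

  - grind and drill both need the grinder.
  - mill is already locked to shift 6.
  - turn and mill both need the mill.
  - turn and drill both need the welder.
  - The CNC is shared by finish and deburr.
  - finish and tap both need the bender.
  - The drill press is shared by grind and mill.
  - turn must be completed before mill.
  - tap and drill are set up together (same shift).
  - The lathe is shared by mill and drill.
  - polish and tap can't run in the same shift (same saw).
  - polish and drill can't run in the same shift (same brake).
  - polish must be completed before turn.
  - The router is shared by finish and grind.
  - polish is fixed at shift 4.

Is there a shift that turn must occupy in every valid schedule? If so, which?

shift 5

polish is fixed at shift 4 and must come before turn, so turn is at least shift 5.
mill is fixed at shift 6 and must come after turn, so turn is at most shift 5.
So turn must be shift 5.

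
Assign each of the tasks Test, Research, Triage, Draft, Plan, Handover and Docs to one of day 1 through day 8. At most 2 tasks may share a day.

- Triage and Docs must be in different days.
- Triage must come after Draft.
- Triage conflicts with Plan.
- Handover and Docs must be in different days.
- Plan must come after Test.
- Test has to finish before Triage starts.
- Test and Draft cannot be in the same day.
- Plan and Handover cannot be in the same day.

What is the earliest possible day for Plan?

day 2

Precedence pushes Plan to at least day 2.
Plan at day 2 is achievable: Triage -> day 3, Handover -> day 3, Research -> day 1, Draft -> day 2, Docs -> day 4, Test -> day 1, Plan -> day 2.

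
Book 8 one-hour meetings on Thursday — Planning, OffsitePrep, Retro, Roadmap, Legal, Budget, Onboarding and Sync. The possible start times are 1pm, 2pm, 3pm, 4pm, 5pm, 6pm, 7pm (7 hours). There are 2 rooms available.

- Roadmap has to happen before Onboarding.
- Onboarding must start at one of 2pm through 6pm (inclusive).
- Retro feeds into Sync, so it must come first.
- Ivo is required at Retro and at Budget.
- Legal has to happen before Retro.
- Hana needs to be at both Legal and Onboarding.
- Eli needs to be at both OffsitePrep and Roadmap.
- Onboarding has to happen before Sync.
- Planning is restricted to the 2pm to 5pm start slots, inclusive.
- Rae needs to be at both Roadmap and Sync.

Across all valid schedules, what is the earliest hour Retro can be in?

Precedence pushes Retro to at least 2pm; downstream work caps Retro at 6pm.
Retro at 2pm is achievable: Roadmap=1pm, Legal=1pm, Retro=2pm, Sync=4pm, Budget=4pm, Planning=2pm, OffsitePrep=3pm, Onboarding=3pm.

2pm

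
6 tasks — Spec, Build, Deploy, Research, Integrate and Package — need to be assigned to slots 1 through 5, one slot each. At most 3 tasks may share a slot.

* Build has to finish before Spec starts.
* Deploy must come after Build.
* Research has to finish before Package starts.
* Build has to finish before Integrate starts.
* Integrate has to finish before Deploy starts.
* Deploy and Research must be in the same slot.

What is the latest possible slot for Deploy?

Precedence pushes Deploy to at least 3; Deploy must be in the same slot as Research, which can't be after 4, so Deploy is at most 4.
Deploy at 4 is achievable: Package -> 5, Spec -> 2, Build -> 1, Research -> 4, Deploy -> 4, Integrate -> 2.

4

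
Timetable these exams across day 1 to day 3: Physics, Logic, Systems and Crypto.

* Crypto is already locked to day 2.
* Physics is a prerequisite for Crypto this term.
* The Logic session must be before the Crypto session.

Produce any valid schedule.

Crypto in day 2; Systems in day 1; Logic in day 1; Physics in day 1

Checking: Logic(day 1) before Crypto(day 2); Physics(day 1) before Crypto(day 2); Crypto=day 2 in [day 2,day 2].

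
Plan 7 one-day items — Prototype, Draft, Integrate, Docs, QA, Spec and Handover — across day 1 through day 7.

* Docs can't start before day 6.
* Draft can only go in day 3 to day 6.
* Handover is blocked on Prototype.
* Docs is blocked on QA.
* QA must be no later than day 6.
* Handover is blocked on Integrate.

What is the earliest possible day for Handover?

day 2

Precedence pushes Handover to at least day 2.
Handover at day 2 is achievable: QA=day 1, Draft=day 3, Spec=day 1, Integrate=day 1, Prototype=day 1, Handover=day 2, Docs=day 6.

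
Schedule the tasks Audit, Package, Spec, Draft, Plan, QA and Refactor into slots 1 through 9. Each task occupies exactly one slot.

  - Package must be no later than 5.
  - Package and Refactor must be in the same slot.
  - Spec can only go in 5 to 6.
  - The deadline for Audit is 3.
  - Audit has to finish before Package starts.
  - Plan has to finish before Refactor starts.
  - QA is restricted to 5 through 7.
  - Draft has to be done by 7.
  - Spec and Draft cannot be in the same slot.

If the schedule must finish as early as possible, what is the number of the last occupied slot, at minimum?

The precedence chain requires at least 2 distinct slots.
Spec can't be placed before 5, so the schedule must run through at least slot 5.
5 works (last occupied slot: 5): for example Refactor -> 2; Draft -> 1; Audit -> 1; Plan -> 1; Package -> 2; Spec -> 5; QA -> 5.

5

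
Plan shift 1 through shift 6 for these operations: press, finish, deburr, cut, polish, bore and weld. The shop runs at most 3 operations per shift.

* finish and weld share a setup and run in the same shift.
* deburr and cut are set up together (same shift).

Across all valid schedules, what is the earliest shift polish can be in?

shift 1

polish at shift 1 is achievable: cut -> shift 3; press -> shift 1; deburr -> shift 3; polish -> shift 1; weld -> shift 2; bore -> shift 1; finish -> shift 2.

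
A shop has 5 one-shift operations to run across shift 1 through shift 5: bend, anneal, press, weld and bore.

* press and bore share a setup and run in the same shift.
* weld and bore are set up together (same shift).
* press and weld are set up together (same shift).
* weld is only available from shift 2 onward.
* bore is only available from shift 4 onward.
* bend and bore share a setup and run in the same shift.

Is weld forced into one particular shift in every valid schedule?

weld can be shift 4 (e.g. bend in shift 4, weld in shift 4, anneal in shift 1, press in shift 4, bore in shift 4) or shift 5 (e.g. bend -> shift 5; weld -> shift 5; bore -> shift 5; press -> shift 5; anneal -> shift 1).

No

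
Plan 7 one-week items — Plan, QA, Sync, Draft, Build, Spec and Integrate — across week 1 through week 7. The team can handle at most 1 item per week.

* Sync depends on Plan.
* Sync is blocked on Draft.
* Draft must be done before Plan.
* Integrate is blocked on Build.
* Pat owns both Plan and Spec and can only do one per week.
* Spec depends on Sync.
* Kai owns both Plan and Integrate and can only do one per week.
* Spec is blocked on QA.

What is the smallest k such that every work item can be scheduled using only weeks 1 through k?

The precedence chain requires at least 4 distinct weeks.
With at most 1 per week and 7 work items, at least 7 weeks are needed.
7 works (last occupied week: week 7): for example Build in week 6; Sync in week 3; Plan in week 2; QA in week 4; Draft in week 1; Spec in week 5; Integrate in week 7.

7 weeks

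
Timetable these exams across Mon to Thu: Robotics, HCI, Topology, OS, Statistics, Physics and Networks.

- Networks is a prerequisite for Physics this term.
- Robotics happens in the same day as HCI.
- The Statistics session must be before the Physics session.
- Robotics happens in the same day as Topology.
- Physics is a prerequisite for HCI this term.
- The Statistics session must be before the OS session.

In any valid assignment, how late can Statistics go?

Tue

Downstream work caps Statistics at Tue.
Statistics at Tue is achievable: Physics -> Wed, Topology -> Thu, Networks -> Mon, HCI -> Thu, Statistics -> Tue, Robotics -> Thu, OS -> Wed.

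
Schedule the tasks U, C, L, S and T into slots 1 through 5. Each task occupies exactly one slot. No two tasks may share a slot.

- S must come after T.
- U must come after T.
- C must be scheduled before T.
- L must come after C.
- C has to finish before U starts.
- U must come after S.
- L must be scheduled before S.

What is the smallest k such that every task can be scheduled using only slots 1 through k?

5 slots

The precedence chain requires at least 4 distinct slots.
With at most 1 per slot and 5 tasks, at least 5 slots are needed.
5 works (last occupied slot: 5): for example U in 5; L in 3; C in 1; S in 4; T in 2.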